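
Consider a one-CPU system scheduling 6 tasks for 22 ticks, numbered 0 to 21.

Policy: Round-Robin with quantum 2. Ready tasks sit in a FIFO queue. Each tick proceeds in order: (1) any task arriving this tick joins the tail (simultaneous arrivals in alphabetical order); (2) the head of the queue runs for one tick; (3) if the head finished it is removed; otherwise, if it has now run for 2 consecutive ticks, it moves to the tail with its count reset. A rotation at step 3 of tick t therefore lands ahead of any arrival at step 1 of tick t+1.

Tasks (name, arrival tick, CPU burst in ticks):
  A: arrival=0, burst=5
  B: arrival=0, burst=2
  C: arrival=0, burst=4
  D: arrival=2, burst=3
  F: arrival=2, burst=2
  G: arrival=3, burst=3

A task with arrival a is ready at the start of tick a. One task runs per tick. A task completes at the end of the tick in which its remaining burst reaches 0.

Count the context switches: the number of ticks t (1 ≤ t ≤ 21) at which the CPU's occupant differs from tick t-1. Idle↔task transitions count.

t=0: queue=[A,B,C] q_used=0 → run A
t=1: queue=[A,B,C] q_used=1 → run A
t=2: queue=[B,C,A,D,F] q_used=0 → run B
t=3: queue=[B,C,A,D,F,G] q_used=1 → run B
t=4: queue=[C,A,D,F,G] q_used=0 → run C
t=5: queue=[C,A,D,F,G] q_used=1 → run C
t=6: queue=[A,D,F,G,C] q_used=0 → run A
t=7: queue=[A,D,F,G,C] q_used=1 → run A
t=8: queue=[D,F,G,C,A] q_used=0 → run D
t=9: queue=[D,F,G,C,A] q_used=1 → run D
t=10: queue=[F,G,C,A,D] q_used=0 → run F
t=11: queue=[F,G,C,A,D] q_used=1 → run F
t=12: queue=[G,C,A,D] q_used=0 → run G
t=13: queue=[G,C,A,D] q_used=1 → run G
t=14: queue=[C,A,D,G] q_used=0 → run C
t=15: queue=[C,A,D,G] q_used=1 → run C
t=16: queue=[A,D,G] q_used=0 → run A
t=17: queue=[D,G] q_used=0 → run D
t=18: queue=[G] q_used=0 → run G
t=19: (idle)
t=20: (idle)
t=21: (idle)

context switches = 11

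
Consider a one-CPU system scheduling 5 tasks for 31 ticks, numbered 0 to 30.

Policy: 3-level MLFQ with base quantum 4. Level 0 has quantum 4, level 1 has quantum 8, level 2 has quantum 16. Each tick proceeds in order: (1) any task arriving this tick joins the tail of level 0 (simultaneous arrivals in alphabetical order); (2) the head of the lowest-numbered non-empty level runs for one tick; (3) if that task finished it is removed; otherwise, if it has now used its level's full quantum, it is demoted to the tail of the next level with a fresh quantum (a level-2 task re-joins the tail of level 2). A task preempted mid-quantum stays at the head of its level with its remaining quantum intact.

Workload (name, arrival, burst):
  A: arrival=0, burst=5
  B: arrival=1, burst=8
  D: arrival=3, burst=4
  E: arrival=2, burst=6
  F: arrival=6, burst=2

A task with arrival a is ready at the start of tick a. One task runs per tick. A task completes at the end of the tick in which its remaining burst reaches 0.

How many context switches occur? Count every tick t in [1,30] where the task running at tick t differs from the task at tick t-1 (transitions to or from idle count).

context switches = 8

t=0: L0/L1/L2 = A/-/- → run A
t=1: L0/L1/L2 = AB/-/- → run A
t=2: L0/L1/L2 = ABE/-/- → run A
t=3: L0/L1/L2 = ABED/-/- → run A
t=4: L0/L1/L2 = BED/A/- → run B
t=5: L0/L1/L2 = BED/A/- → run B
t=6: L0/L1/L2 = BEDF/A/- → run B
t=7: L0/L1/L2 = BEDF/A/- → run B
t=8: L0/L1/L2 = EDF/AB/- → run E
t=9: L0/L1/L2 = EDF/AB/- → run E
t=10: L0/L1/L2 = EDF/AB/- → run E
t=11: L0/L1/L2 = EDF/AB/- → run E
t=12: L0/L1/L2 = DF/ABE/- → run D
t=13: L0/L1/L2 = DF/ABE/- → run D
t=14: L0/L1/L2 = DF/ABE/- → run D
t=15: L0/L1/L2 = DF/ABE/- → run D
t=16: L0/L1/L2 = F/ABE/- → run F
t=17: L0/L1/L2 = F/ABE/- → run F
t=18: L0/L1/L2 = -/ABE/- → run A
t=19: L0/L1/L2 = -/BE/- → run B
t=20: L0/L1/L2 = -/BE/- → run B
t=21: L0/L1/L2 = -/BE/- → run B
t=22: L0/L1/L2 = -/BE/- → run B
t=23: L0/L1/L2 = -/E/- → run E
t=24: L0/L1/L2 = -/E/- → run E
t=25: (idle)
t=26: (idle)
t=27: (idle)
t=28: (idle)
t=29: (idle)
t=30: (idle)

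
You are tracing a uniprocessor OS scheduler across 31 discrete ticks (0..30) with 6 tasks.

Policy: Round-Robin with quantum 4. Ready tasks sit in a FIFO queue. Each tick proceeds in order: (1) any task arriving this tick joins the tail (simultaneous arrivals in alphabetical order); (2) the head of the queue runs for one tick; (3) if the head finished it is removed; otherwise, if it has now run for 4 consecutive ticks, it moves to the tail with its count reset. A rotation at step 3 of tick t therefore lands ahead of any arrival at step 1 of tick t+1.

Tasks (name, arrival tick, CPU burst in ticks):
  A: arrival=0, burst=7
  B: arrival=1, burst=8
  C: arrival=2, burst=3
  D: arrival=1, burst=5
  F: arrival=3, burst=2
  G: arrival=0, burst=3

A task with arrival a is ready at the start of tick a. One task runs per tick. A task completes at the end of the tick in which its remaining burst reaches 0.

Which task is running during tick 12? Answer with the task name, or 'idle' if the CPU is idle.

t=0: queue=[A,G] q_used=0 → run A
t=1: queue=[A,G,B,D] q_used=1 → run A
t=2: queue=[A,G,B,D,C] q_used=2 → run A
t=3: queue=[A,G,B,D,C,F] q_used=3 → run A
t=4: queue=[G,B,D,C,F,A] q_used=0 → run G
t=5: queue=[G,B,D,C,F,A] q_used=1 → run G
t=6: queue=[G,B,D,C,F,A] q_used=2 → run G
t=7: queue=[B,D,C,F,A] q_used=0 → run B
t=8: queue=[B,D,C,F,A] q_used=1 → run B
t=9: queue=[B,D,C,F,A] q_used=2 → run B
t=10: queue=[B,D,C,F,A] q_used=3 → run B
t=11: queue=[D,C,F,A,B] q_used=0 → run D
t=12: queue=[D,C,F,A,B] q_used=1 → run D
t=13: queue=[D,C,F,A,B] q_used=2 → run D
t=14: queue=[D,C,F,A,B] q_used=3 → run D
t=15: queue=[C,F,A,B,D] q_used=0 → run C
t=16: queue=[C,F,A,B,D] q_used=1 → run C
t=17: queue=[C,F,A,B,D] q_used=2 → run C
t=18: queue=[F,A,B,D] q_used=0 → run F
t=19: queue=[F,A,B,D] q_used=1 → run F
t=20: queue=[A,B,D] q_used=0 → run A
t=21: queue=[A,B,D] q_used=1 → run A
t=22: queue=[A,B,D] q_used=2 → run A
t=23: queue=[B,D] q_used=0 → run B
t=24: queue=[B,D] q_used=1 → run B
t=25: queue=[B,D] q_used=2 → run B
t=26: queue=[B,D] q_used=3 → run B
t=27: queue=[D] q_used=0 → run D
t=28: (idle)
t=29: (idle)
t=30: (idle)

running at tick 12 = D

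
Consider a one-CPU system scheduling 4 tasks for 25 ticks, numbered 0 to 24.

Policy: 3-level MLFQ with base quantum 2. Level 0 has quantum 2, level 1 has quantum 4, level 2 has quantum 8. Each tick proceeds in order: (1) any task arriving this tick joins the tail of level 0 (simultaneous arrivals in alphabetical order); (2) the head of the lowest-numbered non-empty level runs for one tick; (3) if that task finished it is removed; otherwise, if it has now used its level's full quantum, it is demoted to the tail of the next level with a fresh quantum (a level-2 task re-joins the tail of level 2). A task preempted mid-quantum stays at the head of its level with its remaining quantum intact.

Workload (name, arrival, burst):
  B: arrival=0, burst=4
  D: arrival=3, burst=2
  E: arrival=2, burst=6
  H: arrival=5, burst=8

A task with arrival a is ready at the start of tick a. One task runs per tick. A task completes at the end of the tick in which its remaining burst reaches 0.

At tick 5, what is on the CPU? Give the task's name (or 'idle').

t=0: L0/L1/L2 = B/-/- → run B
t=1: L0/L1/L2 = B/-/- → run B
t=2: L0/L1/L2 = E/B/- → run E
t=3: L0/L1/L2 = ED/B/- → run E
t=4: L0/L1/L2 = D/BE/- → run D
t=5: L0/L1/L2 = DH/BE/- → run D
t=6: L0/L1/L2 = H/BE/- → run H
t=7: L0/L1/L2 = H/BE/- → run H
t=8: L0/L1/L2 = -/BEH/- → run B
t=9: L0/L1/L2 = -/BEH/- → run B
t=10: L0/L1/L2 = -/EH/- → run E
t=11: L0/L1/L2 = -/EH/- → run E
t=12: L0/L1/L2 = -/EH/- → run E
t=13: L0/L1/L2 = -/EH/- → run E
t=14: L0/L1/L2 = -/H/- → run H
t=15: L0/L1/L2 = -/H/- → run H
t=16: L0/L1/L2 = -/H/- → run H
t=17: L0/L1/L2 = -/H/- → run H
t=18: L0/L1/L2 = -/-/H → run H
t=19: L0/L1/L2 = -/-/H → run H
t=20: (idle)
t=21: (idle)
t=22: (idle)
t=23: (idle)
t=24: (idle)

running at tick 5 = D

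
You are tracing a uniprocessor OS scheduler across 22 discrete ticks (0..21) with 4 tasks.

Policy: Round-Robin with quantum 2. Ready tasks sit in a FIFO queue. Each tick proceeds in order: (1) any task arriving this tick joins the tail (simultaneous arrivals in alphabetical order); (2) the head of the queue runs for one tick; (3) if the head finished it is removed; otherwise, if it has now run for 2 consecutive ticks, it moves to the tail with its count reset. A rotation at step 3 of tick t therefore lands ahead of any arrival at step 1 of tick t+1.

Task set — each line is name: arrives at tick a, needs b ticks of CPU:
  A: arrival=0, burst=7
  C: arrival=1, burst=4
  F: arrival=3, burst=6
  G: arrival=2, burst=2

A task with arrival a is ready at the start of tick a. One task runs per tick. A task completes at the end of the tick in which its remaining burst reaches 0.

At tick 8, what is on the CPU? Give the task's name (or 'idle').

running at tick 8 = F

t=0: queue=[A] q_used=0 → run A
t=1: queue=[A,C] q_used=1 → run A
t=2: queue=[C,A,G] q_used=0 → run C
t=3: queue=[C,A,G,F] q_used=1 → run C
t=4: queue=[A,G,F,C] q_used=0 → run A
t=5: queue=[A,G,F,C] q_used=1 → run A
t=6: queue=[G,F,C,A] q_used=0 → run G
t=7: queue=[G,F,C,A] q_used=1 → run G
t=8: queue=[F,C,A] q_used=0 → run F
t=9: queue=[F,C,A] q_used=1 → run F
t=10: queue=[C,A,F] q_used=0 → run C
t=11: queue=[C,A,F] q_used=1 → run C
t=12: queue=[A,F] q_used=0 → run A
t=13: queue=[A,F] q_used=1 → run A
t=14: queue=[F,A] q_used=0 → run F
t=15: queue=[F,A] q_used=1 → run F
t=16: queue=[A,F] q_used=0 → run A
t=17: queue=[F] q_used=0 → run F
t=18: queue=[F] q_used=1 → run F
t=19: (idle)
t=20: (idle)
t=21: (idle)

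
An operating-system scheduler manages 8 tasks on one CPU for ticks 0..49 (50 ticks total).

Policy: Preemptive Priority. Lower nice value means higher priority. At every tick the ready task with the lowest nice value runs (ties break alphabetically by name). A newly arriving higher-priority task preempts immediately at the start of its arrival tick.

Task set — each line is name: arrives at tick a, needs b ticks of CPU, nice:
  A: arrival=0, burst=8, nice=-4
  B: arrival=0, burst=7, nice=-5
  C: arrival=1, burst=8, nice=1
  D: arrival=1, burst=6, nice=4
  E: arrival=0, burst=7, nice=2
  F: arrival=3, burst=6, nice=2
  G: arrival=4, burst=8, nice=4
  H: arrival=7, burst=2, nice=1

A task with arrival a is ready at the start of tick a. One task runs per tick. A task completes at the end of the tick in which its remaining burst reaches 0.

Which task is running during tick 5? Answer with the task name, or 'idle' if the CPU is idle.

t=0: ready={A,B,E} → run B
t=1: ready={A,B,C,D,E} → run B
t=2: ready={A,B,C,D,E} → run B
t=3: ready={A,B,C,D,E,F} → run B
t=4: ready={A,B,C,D,E,F,G} → run B
t=5: ready={A,B,C,D,E,F,G} → run B
t=6: ready={A,B,C,D,E,F,G} → run B
t=7: ready={A,C,D,E,F,G,H} → run A
t=8: ready={A,C,D,E,F,G,H} → run A
t=9: ready={A,C,D,E,F,G,H} → run A
t=10: ready={A,C,D,E,F,G,H} → run A
t=11: ready={A,C,D,E,F,G,H} → run A
t=12: ready={A,C,D,E,F,G,H} → run A
t=13: ready={A,C,D,E,F,G,H} → run A
t=14: ready={A,C,D,E,F,G,H} → run A
t=15: ready={C,D,E,F,G,H} → run C
t=16: ready={C,D,E,F,G,H} → run C
t=17: ready={C,D,E,F,G,H} → run C
t=18: ready={C,D,E,F,G,H} → run C
t=19: ready={C,D,E,F,G,H} → run C
t=20: ready={C,D,E,F,G,H} → run C
t=21: ready={C,D,E,F,G,H} → run C
t=22: ready={C,D,E,F,G,H} → run C
t=23: ready={D,E,F,G,H} → run H
t=24: ready={D,E,F,G,H} → run H
t=25: ready={D,E,F,G} → run E
t=26: ready={D,E,F,G} → run E
t=27: ready={D,E,F,G} → run E
t=28: ready={D,E,F,G} → run E
t=29: ready={D,E,F,G} → run E
t=30: ready={D,E,F,G} → run E
t=31: ready={D,E,F,G} → run E
t=32: ready={D,F,G} → run F
t=33: ready={D,F,G} → run F
t=34: ready={D,F,G} → run F
t=35: ready={D,F,G} → run F
t=36: ready={D,F,G} → run F
t=37: ready={D,F,G} → run F
t=38: ready={D,G} → run D
t=39: ready={D,G} → run D
t=40: ready={D,G} → run D
t=41: ready={D,G} → run D
t=42: ready={D,G} → run D
t=43: ready={D,G} → run D
t=44: ready={G} → run G
t=45: ready={G} → run G
t=46: ready={G} → run G
t=47: ready={G} → run G
t=48: ready={G} → run G
t=49: ready={G} → run G

running at tick 5 = B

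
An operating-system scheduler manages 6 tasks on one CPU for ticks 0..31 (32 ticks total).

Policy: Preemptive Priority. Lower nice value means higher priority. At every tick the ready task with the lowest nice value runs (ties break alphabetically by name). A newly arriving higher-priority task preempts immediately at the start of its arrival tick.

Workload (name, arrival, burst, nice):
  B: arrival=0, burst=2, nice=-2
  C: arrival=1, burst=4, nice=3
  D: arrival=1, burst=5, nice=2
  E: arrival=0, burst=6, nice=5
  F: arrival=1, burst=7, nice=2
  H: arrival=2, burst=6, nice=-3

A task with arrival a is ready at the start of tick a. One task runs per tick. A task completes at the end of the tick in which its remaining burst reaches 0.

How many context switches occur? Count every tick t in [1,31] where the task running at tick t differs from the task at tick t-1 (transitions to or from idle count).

t=0: ready={B,E} → run B
t=1: ready={B,C,D,E,F} → run B
t=2: ready={C,D,E,F,H} → run H
t=3: ready={C,D,E,F,H} → run H
t=4: ready={C,D,E,F,H} → run H
t=5: ready={C,D,E,F,H} → run H
t=6: ready={C,D,E,F,H} → run H
t=7: ready={C,D,E,F,H} → run H
t=8: ready={C,D,E,F} → run D
t=9: ready={C,D,E,F} → run D
t=10: ready={C,D,E,F} → run D
t=11: ready={C,D,E,F} → run D
t=12: ready={C,D,E,F} → run D
t=13: ready={C,E,F} → run F
t=14: ready={C,E,F} → run F
t=15: ready={C,E,F} → run F
t=16: ready={C,E,F} → run F
t=17: ready={C,E,F} → run F
t=18: ready={C,E,F} → run F
t=19: ready={C,E,F} → run F
t=20: ready={C,E} → run C
t=21: ready={C,E} → run C
t=22: ready={C,E} → run C
t=23: ready={C,E} → run C
t=24: ready={E} → run E
t=25: ready={E} → run E
t=26: ready={E} → run E
t=27: ready={E} → run E
t=28: ready={E} → run E
t=29: ready={E} → run E
t=30: (idle)
t=31: (idle)

context switches = 6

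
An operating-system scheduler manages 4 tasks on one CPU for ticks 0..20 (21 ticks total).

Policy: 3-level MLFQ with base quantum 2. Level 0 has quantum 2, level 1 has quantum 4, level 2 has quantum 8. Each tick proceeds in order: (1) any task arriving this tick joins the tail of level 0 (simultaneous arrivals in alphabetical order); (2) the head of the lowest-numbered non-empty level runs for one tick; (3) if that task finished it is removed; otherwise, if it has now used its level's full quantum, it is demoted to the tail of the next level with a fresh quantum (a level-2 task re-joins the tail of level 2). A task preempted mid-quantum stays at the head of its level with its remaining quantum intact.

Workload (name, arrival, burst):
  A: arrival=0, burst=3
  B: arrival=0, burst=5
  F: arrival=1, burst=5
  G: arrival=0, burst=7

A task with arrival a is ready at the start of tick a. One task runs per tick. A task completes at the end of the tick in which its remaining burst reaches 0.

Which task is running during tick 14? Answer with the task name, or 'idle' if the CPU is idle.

t=0: L0/L1/L2 = ABG/-/- → run A
t=1: L0/L1/L2 = ABGF/-/- → run A
t=2: L0/L1/L2 = BGF/A/- → run B
t=3: L0/L1/L2 = BGF/A/- → run B
t=4: L0/L1/L2 = GF/AB/- → run G
t=5: L0/L1/L2 = GF/AB/- → run G
t=6: L0/L1/L2 = F/ABG/- → run F
t=7: L0/L1/L2 = F/ABG/- → run F
t=8: L0/L1/L2 = -/ABGF/- → run A
t=9: L0/L1/L2 = -/BGF/- → run B
t=10: L0/L1/L2 = -/BGF/- → run B
t=11: L0/L1/L2 = -/BGF/- → run B
t=12: L0/L1/L2 = -/GF/- → run G
t=13: L0/L1/L2 = -/GF/- → run G
t=14: L0/L1/L2 = -/GF/- → run G
t=15: L0/L1/L2 = -/GF/- → run G
t=16: L0/L1/L2 = -/F/G → run F
t=17: L0/L1/L2 = -/F/G → run F
t=18: L0/L1/L2 = -/F/G → run F
t=19: L0/L1/L2 = -/-/G → run G
t=20: (idle)

running at tick 14 = G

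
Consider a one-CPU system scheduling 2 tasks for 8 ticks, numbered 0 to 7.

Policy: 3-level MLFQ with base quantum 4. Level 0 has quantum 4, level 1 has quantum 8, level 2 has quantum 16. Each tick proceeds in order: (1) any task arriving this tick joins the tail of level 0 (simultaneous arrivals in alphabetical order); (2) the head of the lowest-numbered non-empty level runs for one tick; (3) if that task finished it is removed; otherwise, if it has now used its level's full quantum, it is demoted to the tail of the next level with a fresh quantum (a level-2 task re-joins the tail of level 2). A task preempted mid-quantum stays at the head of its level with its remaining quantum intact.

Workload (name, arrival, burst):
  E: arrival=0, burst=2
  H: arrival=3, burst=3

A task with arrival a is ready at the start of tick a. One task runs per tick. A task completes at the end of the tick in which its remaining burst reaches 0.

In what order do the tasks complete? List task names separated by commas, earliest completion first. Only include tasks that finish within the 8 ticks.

t=0: L0/L1/L2 = E/-/- → run E
t=1: L0/L1/L2 = E/-/- → run E
t=2: (idle)
t=3: L0/L1/L2 = H/-/- → run H
t=4: L0/L1/L2 = H/-/- → run H
t=5: L0/L1/L2 = H/-/- → run H
t=6: (idle)
t=7: (idle)

completion order = E, H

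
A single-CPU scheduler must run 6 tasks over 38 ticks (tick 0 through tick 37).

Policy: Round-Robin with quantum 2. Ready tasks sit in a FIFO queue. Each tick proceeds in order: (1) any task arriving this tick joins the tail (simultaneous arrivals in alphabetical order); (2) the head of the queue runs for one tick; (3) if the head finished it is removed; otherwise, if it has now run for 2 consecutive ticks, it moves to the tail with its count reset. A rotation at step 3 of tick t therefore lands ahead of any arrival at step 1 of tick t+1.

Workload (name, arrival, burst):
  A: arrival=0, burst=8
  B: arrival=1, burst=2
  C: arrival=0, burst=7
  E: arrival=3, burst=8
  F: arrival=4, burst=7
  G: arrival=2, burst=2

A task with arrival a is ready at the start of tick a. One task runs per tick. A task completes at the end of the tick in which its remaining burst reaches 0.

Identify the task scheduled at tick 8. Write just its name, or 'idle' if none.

running at tick 8 = G

t=0: queue=[A,C] q_used=0 → run A
t=1: queue=[A,C,B] q_used=1 → run A
t=2: queue=[C,B,A,G] q_used=0 → run C
t=3: queue=[C,B,A,G,E] q_used=1 → run C
t=4: queue=[B,A,G,E,C,F] q_used=0 → run B
t=5: queue=[B,A,G,E,C,F] q_used=1 → run B
t=6: queue=[A,G,E,C,F] q_used=0 → run A
t=7: queue=[A,G,E,C,F] q_used=1 → run A
t=8: queue=[G,E,C,F,A] q_used=0 → run G
t=9: queue=[G,E,C,F,A] q_used=1 → run G
t=10: queue=[E,C,F,A] q_used=0 → run E
t=11: queue=[E,C,F,A] q_used=1 → run E
t=12: queue=[C,F,A,E] q_used=0 → run C
t=13: queue=[C,F,A,E] q_used=1 → run C
t=14: queue=[F,A,E,C] q_used=0 → run F
t=15: queue=[F,A,E,C] q_used=1 → run F
t=16: queue=[A,E,C,F] q_used=0 → run A
t=17: queue=[A,E,C,F] q_used=1 → run A
t=18: queue=[E,C,F,A] q_used=0 → run E
t=19: queue=[E,C,F,A] q_used=1 → run E
t=20: queue=[C,F,A,E] q_used=0 → run C
t=21: queue=[C,F,A,E] q_used=1 → run C
t=22: queue=[F,A,E,C] q_used=0 → run F
t=23: queue=[F,A,E,C] q_used=1 → run F
t=24: queue=[A,E,C,F] q_used=0 → run A
t=25: queue=[A,E,C,F] q_used=1 → run A
t=26: queue=[E,C,F] q_used=0 → run E
t=27: queue=[E,C,F] q_used=1 → run E
t=28: queue=[C,F,E] q_used=0 → run C
t=29: queue=[F,E] q_used=0 → run F
t=30: queue=[F,E] q_used=1 → run F
t=31: queue=[E,F] q_used=0 → run E
t=32: queue=[E,F] q_used=1 → run E
t=33: queue=[F] q_used=0 → run F
t=34: (idle)
t=35: (idle)
t=36: (idle)
t=37: (idle)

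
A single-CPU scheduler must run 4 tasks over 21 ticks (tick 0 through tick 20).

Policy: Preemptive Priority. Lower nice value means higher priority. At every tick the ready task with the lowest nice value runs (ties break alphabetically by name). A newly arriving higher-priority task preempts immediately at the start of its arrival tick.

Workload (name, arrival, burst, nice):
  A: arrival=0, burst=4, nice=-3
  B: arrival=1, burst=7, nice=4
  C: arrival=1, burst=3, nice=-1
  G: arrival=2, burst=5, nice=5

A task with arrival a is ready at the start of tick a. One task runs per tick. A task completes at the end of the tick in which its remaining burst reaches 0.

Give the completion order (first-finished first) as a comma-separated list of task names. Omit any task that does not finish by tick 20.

completion order = A, C, B, G

t=0: ready={A} → run A
t=1: ready={A,B,C} → run A
t=2: ready={A,B,C,G} → run A
t=3: ready={A,B,C,G} → run A
t=4: ready={B,C,G} → run C
t=5: ready={B,C,G} → run C
t=6: ready={B,C,G} → run C
t=7: ready={B,G} → run B
t=8: ready={B,G} → run B
t=9: ready={B,G} → run B
t=10: ready={B,G} → run B
t=11: ready={B,G} → run B
t=12: ready={B,G} → run B
t=13: ready={B,G} → run B
t=14: ready={G} → run G
t=15: ready={G} → run G
t=16: ready={G} → run G
t=17: ready={G} → run G
t=18: ready={G} → run G
t=19: (idle)
t=20: (idle)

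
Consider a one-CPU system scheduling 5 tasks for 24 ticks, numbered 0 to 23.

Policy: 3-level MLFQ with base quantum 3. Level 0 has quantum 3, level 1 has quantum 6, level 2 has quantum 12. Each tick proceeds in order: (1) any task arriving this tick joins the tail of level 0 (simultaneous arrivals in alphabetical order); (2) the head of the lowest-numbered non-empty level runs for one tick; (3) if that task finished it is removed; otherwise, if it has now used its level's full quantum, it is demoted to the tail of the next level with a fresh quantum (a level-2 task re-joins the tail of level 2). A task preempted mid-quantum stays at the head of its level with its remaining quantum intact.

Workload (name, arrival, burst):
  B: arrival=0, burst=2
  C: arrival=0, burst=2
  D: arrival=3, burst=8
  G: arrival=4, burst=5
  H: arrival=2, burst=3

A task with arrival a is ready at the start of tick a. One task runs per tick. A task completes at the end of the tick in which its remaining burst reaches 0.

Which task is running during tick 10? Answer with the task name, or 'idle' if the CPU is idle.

t=0: L0/L1/L2 = BC/-/- → run B
t=1: L0/L1/L2 = BC/-/- → run B
t=2: L0/L1/L2 = CH/-/- → run C
t=3: L0/L1/L2 = CHD/-/- → run C
t=4: L0/L1/L2 = HDG/-/- → run H
t=5: L0/L1/L2 = HDG/-/- → run H
t=6: L0/L1/L2 = HDG/-/- → run H
t=7: L0/L1/L2 = DG/-/- → run D
t=8: L0/L1/L2 = DG/-/- → run D
t=9: L0/L1/L2 = DG/-/- → run D
t=10: L0/L1/L2 = G/D/- → run G
t=11: L0/L1/L2 = G/D/- → run G
t=12: L0/L1/L2 = G/D/- → run G
t=13: L0/L1/L2 = -/DG/- → run D
t=14: L0/L1/L2 = -/DG/- → run D
t=15: L0/L1/L2 = -/DG/- → run D
t=16: L0/L1/L2 = -/DG/- → run D
t=17: L0/L1/L2 = -/DG/- → run D
t=18: L0/L1/L2 = -/G/- → run G
t=19: L0/L1/L2 = -/G/- → run G
t=20: (idle)
t=21: (idle)
t=22: (idle)
t=23: (idle)

running at tick 10 = G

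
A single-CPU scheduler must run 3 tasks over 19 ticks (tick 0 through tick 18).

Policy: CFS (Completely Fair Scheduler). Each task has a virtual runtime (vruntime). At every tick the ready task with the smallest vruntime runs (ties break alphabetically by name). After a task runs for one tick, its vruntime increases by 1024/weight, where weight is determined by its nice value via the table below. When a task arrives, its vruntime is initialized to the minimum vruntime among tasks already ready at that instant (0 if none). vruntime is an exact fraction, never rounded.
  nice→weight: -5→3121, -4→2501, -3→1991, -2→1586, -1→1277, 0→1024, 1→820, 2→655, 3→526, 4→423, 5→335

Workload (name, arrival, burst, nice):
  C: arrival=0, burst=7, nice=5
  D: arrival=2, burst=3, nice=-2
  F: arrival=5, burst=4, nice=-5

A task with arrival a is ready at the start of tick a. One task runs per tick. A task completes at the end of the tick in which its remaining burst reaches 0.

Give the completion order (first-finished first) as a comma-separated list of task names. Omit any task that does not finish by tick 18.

t=0: vr[C=0] → run C
t=1: vr[C=1024/335] → run C
t=2: vr[C=2048/335 D=2048/335] → run C
t=3: vr[C=3072/335 D=2048/335] → run D
t=4: vr[C=3072/335 D=1795584/265655] → run D
t=5: vr[C=3072/335 D=1967104/265655 F=1967104/265655] → run D
t=6: vr[C=3072/335 F=1967104/265655] → run F
t=7: vr[C=3072/335 F=6411362304/829109255] → run F
t=8: vr[C=3072/335 F=6683393024/829109255] → run F
t=9: vr[C=3072/335 F=6955423744/829109255] → run F
t=10: vr[C=3072/335] → run C
t=11: vr[C=4096/335] → run C
t=12: vr[C=1024/67] → run C
t=13: vr[C=6144/335] → run C
t=14: (idle)
t=15: (idle)
t=16: (idle)
t=17: (idle)
t=18: (idle)

completion order = D, F, C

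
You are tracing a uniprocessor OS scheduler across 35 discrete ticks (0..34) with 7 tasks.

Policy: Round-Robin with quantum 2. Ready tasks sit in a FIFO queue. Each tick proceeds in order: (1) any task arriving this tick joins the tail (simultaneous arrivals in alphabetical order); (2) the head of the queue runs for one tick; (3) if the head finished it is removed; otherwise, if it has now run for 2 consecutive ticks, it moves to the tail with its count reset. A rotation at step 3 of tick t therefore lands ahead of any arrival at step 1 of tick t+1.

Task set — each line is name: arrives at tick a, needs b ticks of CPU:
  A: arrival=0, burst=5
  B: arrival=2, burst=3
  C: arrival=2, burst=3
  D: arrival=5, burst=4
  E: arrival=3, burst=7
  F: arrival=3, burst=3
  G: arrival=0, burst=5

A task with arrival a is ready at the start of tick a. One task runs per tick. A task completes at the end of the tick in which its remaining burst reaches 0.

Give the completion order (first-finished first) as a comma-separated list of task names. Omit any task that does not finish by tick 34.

t=0: queue=[A,G] q_used=0 → run A
t=1: queue=[A,G] q_used=1 → run A
t=2: queue=[G,A,B,C] q_used=0 → run G
t=3: queue=[G,A,B,C,E,F] q_used=1 → run G
t=4: queue=[A,B,C,E,F,G] q_used=0 → run A
t=5: queue=[A,B,C,E,F,G,D] q_used=1 → run A
t=6: queue=[B,C,E,F,G,D,A] q_used=0 → run B
t=7: queue=[B,C,E,F,G,D,A] q_used=1 → run B
t=8: queue=[C,E,F,G,D,A,B] q_used=0 → run C
t=9: queue=[C,E,F,G,D,A,B] q_used=1 → run C
t=10: queue=[E,F,G,D,A,B,C] q_used=0 → run E
t=11: queue=[E,F,G,D,A,B,C] q_used=1 → run E
t=12: queue=[F,G,D,A,B,C,E] q_used=0 → run F
t=13: queue=[F,G,D,A,B,C,E] q_used=1 → run F
t=14: queue=[G,D,A,B,C,E,F] q_used=0 → run G
t=15: queue=[G,D,A,B,C,E,F] q_used=1 → run G
t=16: queue=[D,A,B,C,E,F,G] q_used=0 → run D
t=17: queue=[D,A,B,C,E,F,G] q_used=1 → run D
t=18: queue=[A,B,C,E,F,G,D] q_used=0 → run A
t=19: queue=[B,C,E,F,G,D] q_used=0 → run B
t=20: queue=[C,E,F,G,D] q_used=0 → run C
t=21: queue=[E,F,G,D] q_used=0 → run E
t=22: queue=[E,F,G,D] q_used=1 → run E
t=23: queue=[F,G,D,E] q_used=0 → run F
t=24: queue=[G,D,E] q_used=0 → run G
t=25: queue=[D,E] q_used=0 → run D
t=26: queue=[D,E] q_used=1 → run D
t=27: queue=[E] q_used=0 → run E
t=28: queue=[E] q_used=1 → run E
t=29: queue=[E] q_used=0 → run E
t=30: (idle)
t=31: (idle)
t=32: (idle)
t=33: (idle)
t=34: (idle)

completion order = A, B, C, F, G, D, E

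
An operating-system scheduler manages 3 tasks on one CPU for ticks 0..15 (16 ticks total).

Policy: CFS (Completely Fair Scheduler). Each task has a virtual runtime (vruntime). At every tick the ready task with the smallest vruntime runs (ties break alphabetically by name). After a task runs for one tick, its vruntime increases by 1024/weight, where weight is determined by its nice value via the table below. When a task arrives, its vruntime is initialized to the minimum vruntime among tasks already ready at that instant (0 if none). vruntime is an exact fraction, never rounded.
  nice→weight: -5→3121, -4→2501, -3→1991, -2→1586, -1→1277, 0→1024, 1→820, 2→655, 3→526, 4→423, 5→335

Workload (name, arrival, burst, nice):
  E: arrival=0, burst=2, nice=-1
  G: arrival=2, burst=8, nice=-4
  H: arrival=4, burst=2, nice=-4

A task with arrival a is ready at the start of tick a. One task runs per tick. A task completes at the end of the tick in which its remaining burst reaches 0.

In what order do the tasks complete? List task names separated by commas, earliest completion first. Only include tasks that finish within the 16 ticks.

completion order = E, H, G

t=0: vr[E=0] → run E
t=1: vr[E=1024/1277] → run E
t=2: vr[G=0] → run G
t=3: vr[G=1024/2501] → run G
t=4: vr[G=2048/2501 H=2048/2501] → run G
t=5: vr[G=3072/2501 H=2048/2501] → run H
t=6: vr[G=3072/2501 H=3072/2501] → run G
t=7: vr[G=4096/2501 H=3072/2501] → run H
t=8: vr[G=4096/2501] → run G
t=9: vr[G=5120/2501] → run G
t=10: vr[G=6144/2501] → run G
t=11: vr[G=7168/2501] → run G
t=12: (idle)
t=13: (idle)
t=14: (idle)
t=15: (idle)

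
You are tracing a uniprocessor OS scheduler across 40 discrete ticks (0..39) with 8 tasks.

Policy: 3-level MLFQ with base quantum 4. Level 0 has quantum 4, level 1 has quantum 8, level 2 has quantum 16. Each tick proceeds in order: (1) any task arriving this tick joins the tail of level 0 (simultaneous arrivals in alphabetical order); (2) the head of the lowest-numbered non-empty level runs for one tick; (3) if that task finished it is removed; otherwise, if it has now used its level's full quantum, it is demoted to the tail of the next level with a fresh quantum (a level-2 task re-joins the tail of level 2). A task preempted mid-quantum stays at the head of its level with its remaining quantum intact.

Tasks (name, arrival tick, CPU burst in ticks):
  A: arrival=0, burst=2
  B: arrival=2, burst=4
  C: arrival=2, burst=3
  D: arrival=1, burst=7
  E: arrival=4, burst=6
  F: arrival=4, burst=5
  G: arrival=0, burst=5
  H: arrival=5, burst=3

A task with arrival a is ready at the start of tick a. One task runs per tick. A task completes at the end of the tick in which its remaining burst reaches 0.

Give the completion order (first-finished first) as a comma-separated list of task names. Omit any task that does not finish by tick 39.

completion order = A, B, C, H, G, D, E, F

t=0: L0/L1/L2 = AG/-/- → run A
t=1: L0/L1/L2 = AGD/-/- → run A
t=2: L0/L1/L2 = GDBC/-/- → run G
t=3: L0/L1/L2 = GDBC/-/- → run G
t=4: L0/L1/L2 = GDBCEF/-/- → run G
t=5: L0/L1/L2 = GDBCEFH/-/- → run G
t=6: L0/L1/L2 = DBCEFH/G/- → run D
t=7: L0/L1/L2 = DBCEFH/G/- → run D
t=8: L0/L1/L2 = DBCEFH/G/- → run D
t=9: L0/L1/L2 = DBCEFH/G/- → run D
t=10: L0/L1/L2 = BCEFH/GD/- → run B
t=11: L0/L1/L2 = BCEFH/GD/- → run B
t=12: L0/L1/L2 = BCEFH/GD/- → run B
t=13: L0/L1/L2 = BCEFH/GD/- → run B
t=14: L0/L1/L2 = CEFH/GD/- → run C
t=15: L0/L1/L2 = CEFH/GD/- → run C
t=16: L0/L1/L2 = CEFH/GD/- → run C
t=17: L0/L1/L2 = EFH/GD/- → run E
t=18: L0/L1/L2 = EFH/GD/- → run E
t=19: L0/L1/L2 = EFH/GD/- → run E
t=20: L0/L1/L2 = EFH/GD/- → run E
t=21: L0/L1/L2 = FH/GDE/- → run F
t=22: L0/L1/L2 = FH/GDE/- → run F
t=23: L0/L1/L2 = FH/GDE/- → run F
t=24: L0/L1/L2 = FH/GDE/- → run F
t=25: L0/L1/L2 = H/GDEF/- → run H
t=26: L0/L1/L2 = H/GDEF/- → run H
t=27: L0/L1/L2 = H/GDEF/- → run H
t=28: L0/L1/L2 = -/GDEF/- → run G
t=29: L0/L1/L2 = -/DEF/- → run D
t=30: L0/L1/L2 = -/DEF/- → run D
t=31: L0/L1/L2 = -/DEF/- → run D
t=32: L0/L1/L2 = -/EF/- → run E
t=33: L0/L1/L2 = -/EF/- → run E
t=34: L0/L1/L2 = -/F/- → run F
t=35: (idle)
t=36: (idle)
t=37: (idle)
t=38: (idle)
t=39: (idle)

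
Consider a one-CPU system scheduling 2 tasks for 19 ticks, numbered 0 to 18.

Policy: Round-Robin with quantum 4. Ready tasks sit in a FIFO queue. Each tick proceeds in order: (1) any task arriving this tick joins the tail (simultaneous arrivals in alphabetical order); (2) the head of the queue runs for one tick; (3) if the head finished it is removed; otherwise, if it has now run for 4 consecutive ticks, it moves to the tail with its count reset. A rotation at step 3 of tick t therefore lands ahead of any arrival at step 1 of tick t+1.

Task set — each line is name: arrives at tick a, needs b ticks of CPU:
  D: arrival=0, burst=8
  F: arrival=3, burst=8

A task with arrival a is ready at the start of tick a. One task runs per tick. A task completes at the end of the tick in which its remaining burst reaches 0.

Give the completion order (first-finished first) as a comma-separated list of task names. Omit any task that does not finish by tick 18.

t=0: queue=[D] q_used=0 → run D
t=1: queue=[D] q_used=1 → run D
t=2: queue=[D] q_used=2 → run D
t=3: queue=[D,F] q_used=3 → run D
t=4: queue=[F,D] q_used=0 → run F
t=5: queue=[F,D] q_used=1 → run F
t=6: queue=[F,D] q_used=2 → run F
t=7: queue=[F,D] q_used=3 → run F
t=8: queue=[D,F] q_used=0 → run D
t=9: queue=[D,F] q_used=1 → run D
t=10: queue=[D,F] q_used=2 → run D
t=11: queue=[D,F] q_used=3 → run D
t=12: queue=[F] q_used=0 → run F
t=13: queue=[F] q_used=1 → run F
t=14: queue=[F] q_used=2 → run F
t=15: queue=[F] q_used=3 → run F
t=16: (idle)
t=17: (idle)
t=18: (idle)

completion order = D, F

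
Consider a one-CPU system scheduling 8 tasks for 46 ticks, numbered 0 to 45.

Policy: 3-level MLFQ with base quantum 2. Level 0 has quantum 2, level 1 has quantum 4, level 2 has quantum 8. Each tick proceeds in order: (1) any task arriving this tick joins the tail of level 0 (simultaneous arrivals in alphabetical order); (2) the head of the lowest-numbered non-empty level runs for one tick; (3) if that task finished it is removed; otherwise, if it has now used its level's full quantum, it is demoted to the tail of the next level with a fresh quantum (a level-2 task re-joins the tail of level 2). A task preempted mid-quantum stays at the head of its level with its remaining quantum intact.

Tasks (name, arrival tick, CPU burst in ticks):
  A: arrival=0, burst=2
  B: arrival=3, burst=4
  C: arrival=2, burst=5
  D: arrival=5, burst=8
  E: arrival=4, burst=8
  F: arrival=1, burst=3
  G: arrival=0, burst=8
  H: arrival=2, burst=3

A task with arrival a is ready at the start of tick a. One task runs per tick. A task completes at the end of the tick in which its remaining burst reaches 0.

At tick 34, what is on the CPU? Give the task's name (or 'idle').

running at tick 34 = D

t=0: L0/L1/L2 = AG/-/- → run A
t=1: L0/L1/L2 = AGF/-/- → run A
t=2: L0/L1/L2 = GFCH/-/- → run G
t=3: L0/L1/L2 = GFCHB/-/- → run G
t=4: L0/L1/L2 = FCHBE/G/- → run F
t=5: L0/L1/L2 = FCHBED/G/- → run F
t=6: L0/L1/L2 = CHBED/GF/- → run C
t=7: L0/L1/L2 = CHBED/GF/- → run C
t=8: L0/L1/L2 = HBED/GFC/- → run H
t=9: L0/L1/L2 = HBED/GFC/- → run H
t=10: L0/L1/L2 = BED/GFCH/- → run B
t=11: L0/L1/L2 = BED/GFCH/- → run B
t=12: L0/L1/L2 = ED/GFCHB/- → run E
t=13: L0/L1/L2 = ED/GFCHB/- → run E
t=14: L0/L1/L2 = D/GFCHBE/- → run D
t=15: L0/L1/L2 = D/GFCHBE/- → run D
t=16: L0/L1/L2 = -/GFCHBED/- → run G
t=17: L0/L1/L2 = -/GFCHBED/- → run G
t=18: L0/L1/L2 = -/GFCHBED/- → run G
t=19: L0/L1/L2 = -/GFCHBED/- → run G
t=20: L0/L1/L2 = -/FCHBED/G → run F
t=21: L0/L1/L2 = -/CHBED/G → run C
t=22: L0/L1/L2 = -/CHBED/G → run C
t=23: L0/L1/L2 = -/CHBED/G → run C
t=24: L0/L1/L2 = -/HBED/G → run H
t=25: L0/L1/L2 = -/BED/G → run B
t=26: L0/L1/L2 = -/BED/G → run B
t=27: L0/L1/L2 = -/ED/G → run E
t=28: L0/L1/L2 = -/ED/G → run E
t=29: L0/L1/L2 = -/ED/G → run E
t=30: L0/L1/L2 = -/ED/G → run E
t=31: L0/L1/L2 = -/D/GE → run D
t=32: L0/L1/L2 = -/D/GE → run D
t=33: L0/L1/L2 = -/D/GE → run D
t=34: L0/L1/L2 = -/D/GE → run D
t=35: L0/L1/L2 = -/-/GED → run G
t=36: L0/L1/L2 = -/-/GED → run G
t=37: L0/L1/L2 = -/-/ED → run E
t=38: L0/L1/L2 = -/-/ED → run E
t=39: L0/L1/L2 = -/-/D → run D
t=40: L0/L1/L2 = -/-/D → run D
t=41: (idle)
t=42: (idle)
t=43: (idle)
t=44: (idle)
t=45: (idle)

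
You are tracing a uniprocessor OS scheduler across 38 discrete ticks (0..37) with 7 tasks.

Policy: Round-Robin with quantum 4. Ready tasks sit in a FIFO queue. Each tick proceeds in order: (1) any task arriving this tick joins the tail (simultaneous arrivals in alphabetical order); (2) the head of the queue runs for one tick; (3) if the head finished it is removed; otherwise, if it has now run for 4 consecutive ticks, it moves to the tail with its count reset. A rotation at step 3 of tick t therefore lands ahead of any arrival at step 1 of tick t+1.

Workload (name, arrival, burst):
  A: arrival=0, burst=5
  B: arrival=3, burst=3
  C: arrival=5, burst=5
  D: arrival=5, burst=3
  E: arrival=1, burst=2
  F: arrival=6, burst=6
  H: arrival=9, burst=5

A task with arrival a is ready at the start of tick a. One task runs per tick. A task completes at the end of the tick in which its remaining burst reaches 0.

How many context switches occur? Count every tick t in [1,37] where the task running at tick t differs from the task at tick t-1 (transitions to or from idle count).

context switches = 11

t=0: queue=[A] q_used=0 → run A
t=1: queue=[A,E] q_used=1 → run A
t=2: queue=[A,E] q_used=2 → run A
t=3: queue=[A,E,B] q_used=3 → run A
t=4: queue=[E,B,A] q_used=0 → run E
t=5: queue=[E,B,A,C,D] q_used=1 → run E
t=6: queue=[B,A,C,D,F] q_used=0 → run B
t=7: queue=[B,A,C,D,F] q_used=1 → run B
t=8: queue=[B,A,C,D,F] q_used=2 → run B
t=9: queue=[A,C,D,F,H] q_used=0 → run A
t=10: queue=[C,D,F,H] q_used=0 → run C
t=11: queue=[C,D,F,H] q_used=1 → run C
t=12: queue=[C,D,F,H] q_used=2 → run C
t=13: queue=[C,D,F,H] q_used=3 → run C
t=14: queue=[D,F,H,C] q_used=0 → run D
t=15: queue=[D,F,H,C] q_used=1 → run D
t=16: queue=[D,F,H,C] q_used=2 → run D
t=17: queue=[F,H,C] q_used=0 → run F
t=18: queue=[F,H,C] q_used=1 → run F
t=19: queue=[F,H,C] q_used=2 → run F
t=20: queue=[F,H,C] q_used=3 → run F
t=21: queue=[H,C,F] q_used=0 → run H
t=22: queue=[H,C,F] q_used=1 → run H
t=23: queue=[H,C,F] q_used=2 → run H
t=24: queue=[H,C,F] q_used=3 → run H
t=25: queue=[C,F,H] q_used=0 → run C
t=26: queue=[F,H] q_used=0 → run F
t=27: queue=[F,H] q_used=1 → run F
t=28: queue=[H] q_used=0 → run H
t=29: (idle)
t=30: (idle)
t=31: (idle)
t=32: (idle)
t=33: (idle)
t=34: (idle)
t=35: (idle)
t=36: (idle)
t=37: (idle)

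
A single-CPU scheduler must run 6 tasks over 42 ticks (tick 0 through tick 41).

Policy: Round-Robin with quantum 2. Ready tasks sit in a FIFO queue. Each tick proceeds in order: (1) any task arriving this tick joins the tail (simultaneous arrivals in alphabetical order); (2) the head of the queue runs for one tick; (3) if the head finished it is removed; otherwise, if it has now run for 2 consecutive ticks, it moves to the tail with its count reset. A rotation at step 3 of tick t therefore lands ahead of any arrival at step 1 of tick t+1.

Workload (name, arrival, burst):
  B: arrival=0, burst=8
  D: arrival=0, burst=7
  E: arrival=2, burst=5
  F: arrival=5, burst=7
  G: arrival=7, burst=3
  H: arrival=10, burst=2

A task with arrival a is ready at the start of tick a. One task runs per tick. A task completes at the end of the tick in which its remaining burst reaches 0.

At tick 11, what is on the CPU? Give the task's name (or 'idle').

running at tick 11 = F

t=0: queue=[B,D] q_used=0 → run B
t=1: queue=[B,D] q_used=1 → run B
t=2: queue=[D,B,E] q_used=0 → run D
t=3: queue=[D,B,E] q_used=1 → run D
t=4: queue=[B,E,D] q_used=0 → run B
t=5: queue=[B,E,D,F] q_used=1 → run B
t=6: queue=[E,D,F,B] q_used=0 → run E
t=7: queue=[E,D,F,B,G] q_used=1 → run E
t=8: queue=[D,F,B,G,E] q_used=0 → run D
t=9: queue=[D,F,B,G,E] q_used=1 → run D
t=10: queue=[F,B,G,E,D,H] q_used=0 → run F
t=11: queue=[F,B,G,E,D,H] q_used=1 → run F
t=12: queue=[B,G,E,D,H,F] q_used=0 → run B
t=13: queue=[B,G,E,D,H,F] q_used=1 → run B
t=14: queue=[G,E,D,H,F,B] q_used=0 → run G
t=15: queue=[G,E,D,H,F,B] q_used=1 → run G
t=16: queue=[E,D,H,F,B,G] q_used=0 → run E
t=17: queue=[E,D,H,F,B,G] q_used=1 → run E
t=18: queue=[D,H,F,B,G,E] q_used=0 → run D
t=19: queue=[D,H,F,B,G,E] q_used=1 → run D
t=20: queue=[H,F,B,G,E,D] q_used=0 → run H
t=21: queue=[H,F,B,G,E,D] q_used=1 → run H
t=22: queue=[F,B,G,E,D] q_used=0 → run F
t=23: queue=[F,B,G,E,D] q_used=1 → run F
t=24: queue=[B,G,E,D,F] q_used=0 → run B
t=25: queue=[B,G,E,D,F] q_used=1 → run B
t=26: queue=[G,E,D,F] q_used=0 → run G
t=27: queue=[E,D,F] q_used=0 → run E
t=28: queue=[D,F] q_used=0 → run D
t=29: queue=[F] q_used=0 → run F
t=30: queue=[F] q_used=1 → run F
t=31: queue=[F] q_used=0 → run F
t=32: (idle)
t=33: (idle)
t=34: (idle)
t=35: (idle)
t=36: (idle)
t=37: (idle)
t=38: (idle)
t=39: (idle)
t=40: (idle)
t=41: (idle)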